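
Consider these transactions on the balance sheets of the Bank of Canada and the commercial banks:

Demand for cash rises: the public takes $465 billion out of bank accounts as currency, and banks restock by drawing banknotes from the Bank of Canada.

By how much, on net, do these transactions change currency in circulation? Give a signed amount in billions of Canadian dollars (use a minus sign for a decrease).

Bank of Canada balance sheet:
  Assets:      no change
  Liabilities: Bank reserves −$465B, Currency in circulation +$465B
Commercial banking system:
  Assets:      Reserves at CB −$465B
  Liabilities: Checkable deposits −$465B
So the change in currency in circulation is +$465 billion.

+$465 billion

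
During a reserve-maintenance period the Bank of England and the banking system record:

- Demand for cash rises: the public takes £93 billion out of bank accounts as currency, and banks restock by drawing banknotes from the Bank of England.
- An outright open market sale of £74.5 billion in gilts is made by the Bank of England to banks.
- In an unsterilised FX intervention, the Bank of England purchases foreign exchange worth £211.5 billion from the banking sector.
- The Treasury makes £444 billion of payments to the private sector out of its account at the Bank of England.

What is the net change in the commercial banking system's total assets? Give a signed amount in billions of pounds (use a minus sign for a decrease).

Bank of England balance sheet:
  Assets:      Securities −£74.5B, Foreign assets +£211.5B
  Liabilities: Bank reserves +£488B, Currency in circulation +£93B, Government deposits −£444B
Commercial banking system:
  Assets:      Reserves at CB +£488B, Securities +£74.5B, Foreign assets −£211.5B
  Liabilities: Checkable deposits +£351B
Change in total bank assets = +£351 billion.

+£351 billion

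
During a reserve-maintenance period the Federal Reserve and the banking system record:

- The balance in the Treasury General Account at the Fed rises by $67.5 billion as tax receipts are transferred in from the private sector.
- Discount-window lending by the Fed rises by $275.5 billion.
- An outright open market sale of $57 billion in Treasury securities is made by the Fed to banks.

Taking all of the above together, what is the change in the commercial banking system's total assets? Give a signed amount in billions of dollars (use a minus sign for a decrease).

+$208 billion

Government account inflow $67.5 billion: bank balance sheets shrink → −$67.5B.
Discount-window loan $275.5 billion: bank balance sheets expand → +$275.5B.
OMO sale (to banks) $57 billion: just an asset swap on bank balance sheets → 0.
Net: −67.5 + 275.5 + 0 = +$208 billion.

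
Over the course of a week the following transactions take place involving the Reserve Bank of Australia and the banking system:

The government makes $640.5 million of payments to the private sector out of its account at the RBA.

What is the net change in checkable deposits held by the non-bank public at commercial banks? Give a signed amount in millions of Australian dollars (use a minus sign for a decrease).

Government spending $640.5 million: non-bank counterparties' bank balances rise → +$640.5M.

+$640.5 million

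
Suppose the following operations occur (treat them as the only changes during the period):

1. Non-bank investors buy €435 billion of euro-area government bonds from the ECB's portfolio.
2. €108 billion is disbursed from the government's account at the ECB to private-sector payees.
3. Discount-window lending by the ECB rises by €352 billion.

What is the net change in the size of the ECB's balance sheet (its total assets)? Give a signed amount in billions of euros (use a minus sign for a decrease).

ECB balance sheet:
  Assets:      Securities −€435B, Loans to banks +€352B
  Liabilities: Bank reserves +€25B, Government deposits −€108B
Change in total ECB assets = -€83 billion.

-€83 billion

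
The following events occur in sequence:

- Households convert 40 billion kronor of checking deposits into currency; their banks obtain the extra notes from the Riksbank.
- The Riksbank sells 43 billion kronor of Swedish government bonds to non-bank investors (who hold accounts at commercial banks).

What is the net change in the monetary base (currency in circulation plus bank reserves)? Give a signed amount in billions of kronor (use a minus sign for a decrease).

-43 billion

Currency withdrawal 40 billion kronor: just a shift between currency and reserves — both are base money → 0.
Asset sale (to non-banks) 43 billion kronor: Riksbank balance sheet contracts → −43B.
Net: 0 − 43 = -43 billion.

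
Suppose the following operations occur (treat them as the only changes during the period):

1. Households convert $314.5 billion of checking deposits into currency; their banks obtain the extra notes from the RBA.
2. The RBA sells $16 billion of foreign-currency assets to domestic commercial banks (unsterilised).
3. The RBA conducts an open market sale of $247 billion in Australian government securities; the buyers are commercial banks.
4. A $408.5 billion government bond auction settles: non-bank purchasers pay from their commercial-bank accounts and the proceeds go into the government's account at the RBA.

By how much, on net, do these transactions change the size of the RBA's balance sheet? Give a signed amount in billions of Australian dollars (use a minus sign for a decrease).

Currency withdrawal $314.5 billion: only the composition of liabilities changes → 0.
FX sale $16 billion: an RBA asset is shed → −$16B.
OMO sale (to banks) $247 billion: an RBA asset is shed → −$247B.
Government account inflow $408.5 billion: only the composition of liabilities changes → 0.
Net: 0 − 16 − 247 + 0 = -$263 billion.

-$263 billion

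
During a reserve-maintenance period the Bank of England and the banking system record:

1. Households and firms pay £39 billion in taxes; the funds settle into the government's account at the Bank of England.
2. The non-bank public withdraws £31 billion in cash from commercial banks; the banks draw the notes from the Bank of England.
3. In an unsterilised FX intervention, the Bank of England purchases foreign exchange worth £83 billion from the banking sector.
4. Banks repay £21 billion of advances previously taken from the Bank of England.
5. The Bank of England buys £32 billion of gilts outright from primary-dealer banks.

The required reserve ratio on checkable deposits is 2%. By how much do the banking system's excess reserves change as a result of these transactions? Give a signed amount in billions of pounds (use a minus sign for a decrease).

Government account inflow £39 billion: reserves −£39B, deposits −£39B.
Currency withdrawal £31 billion: reserves −£31B, deposits −£31B.
FX purchase £83 billion: reserves +£83B, deposits 0.
Discount-window repayment £21 billion: reserves −£21B, deposits 0.
OMO purchase (from banks) £32 billion: reserves +£32B, deposits 0.
Totals: Δreserves = +£24B, Δdeposits = −£70B.
Δrequired reserves = 2% × −£70B = −£1.4B.
Δexcess reserves = Δreserves − Δrequired = +£24B − (−£1.4B) = +£25.4 billion.

+£25.4 billion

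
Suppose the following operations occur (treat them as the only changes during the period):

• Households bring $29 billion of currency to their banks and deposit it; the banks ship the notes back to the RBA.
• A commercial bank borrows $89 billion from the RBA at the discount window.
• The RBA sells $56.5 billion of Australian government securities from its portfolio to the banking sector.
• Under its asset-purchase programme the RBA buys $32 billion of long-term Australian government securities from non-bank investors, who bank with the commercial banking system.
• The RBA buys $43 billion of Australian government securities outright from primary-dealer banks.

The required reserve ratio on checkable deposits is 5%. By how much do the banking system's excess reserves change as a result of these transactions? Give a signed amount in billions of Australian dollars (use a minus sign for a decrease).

Currency deposit $29 billion: reserves +$29B, deposits +$29B.
Discount-window loan $89 billion: reserves +$89B, deposits 0.
OMO sale (to banks) $56.5 billion: reserves −$56.5B, deposits 0.
Asset purchase (from non-banks) $32 billion: reserves +$32B, deposits +$32B.
OMO purchase (from banks) $43 billion: reserves +$43B, deposits 0.
Totals: Δreserves = +$136.5B, Δdeposits = +$61B.
Δrequired reserves = 5% × +$61B = +$3.05B.
Δexcess reserves = Δreserves − Δrequired = +$136.5B − (+$3.05B) = +$133.45 billion.

+$133.45 billion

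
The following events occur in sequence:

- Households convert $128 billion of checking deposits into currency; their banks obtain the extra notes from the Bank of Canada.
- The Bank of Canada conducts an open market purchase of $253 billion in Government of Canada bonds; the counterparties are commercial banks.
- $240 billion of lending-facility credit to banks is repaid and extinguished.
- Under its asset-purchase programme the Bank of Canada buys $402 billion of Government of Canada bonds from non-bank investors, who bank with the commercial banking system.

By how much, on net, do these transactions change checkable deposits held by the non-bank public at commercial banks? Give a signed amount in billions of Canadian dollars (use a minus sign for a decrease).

+$274 billion

Bank of Canada balance sheet:
  Assets:      Securities +$655B, Loans to banks −$240B
  Liabilities: Bank reserves +$287B, Currency in circulation +$128B
Commercial banking system:
  Assets:      Reserves at CB +$287B, Securities −$253B
  Liabilities: Checkable deposits +$274B, Borrowings from CB −$240B
So the change in checkable deposits held by the non-bank public at commercial banks is +$274 billion.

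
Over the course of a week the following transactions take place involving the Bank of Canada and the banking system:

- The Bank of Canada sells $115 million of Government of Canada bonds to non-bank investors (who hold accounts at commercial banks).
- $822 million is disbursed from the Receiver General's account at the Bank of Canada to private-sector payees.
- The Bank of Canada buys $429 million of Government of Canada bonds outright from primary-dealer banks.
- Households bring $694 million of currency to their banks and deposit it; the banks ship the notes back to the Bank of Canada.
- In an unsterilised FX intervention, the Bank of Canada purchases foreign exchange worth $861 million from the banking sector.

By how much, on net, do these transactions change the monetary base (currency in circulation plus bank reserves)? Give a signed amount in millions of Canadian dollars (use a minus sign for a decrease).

Bank of Canada balance sheet:
  Assets:      Securities +$314M, Foreign assets +$861M
  Liabilities: Bank reserves +$2691M, Currency in circulation −$694M, Government deposits −$822M
Commercial banking system:
  Assets:      Reserves at CB +$2691M, Securities −$429M, Foreign assets −$861M
  Liabilities: Checkable deposits +$1401M
Monetary base = currency + reserves: −$694M + (+$2691M) = +$1997 million.

+$1997 million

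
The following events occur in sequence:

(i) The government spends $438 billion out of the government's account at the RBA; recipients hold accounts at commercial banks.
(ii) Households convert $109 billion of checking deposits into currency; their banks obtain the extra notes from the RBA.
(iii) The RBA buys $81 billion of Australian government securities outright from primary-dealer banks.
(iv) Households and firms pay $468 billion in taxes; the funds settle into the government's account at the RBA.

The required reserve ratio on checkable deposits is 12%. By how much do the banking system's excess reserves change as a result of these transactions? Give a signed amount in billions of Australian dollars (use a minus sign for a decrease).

-$41.32 billion

Government spending $438 billion: reserves +$438B, deposits +$438B.
Currency withdrawal $109 billion: reserves −$109B, deposits −$109B.
OMO purchase (from banks) $81 billion: reserves +$81B, deposits 0.
Government account inflow $468 billion: reserves −$468B, deposits −$468B.
Totals: Δreserves = −$58B, Δdeposits = −$139B.
Δrequired reserves = 12% × −$139B = −$16.68B.
Δexcess reserves = Δreserves − Δrequired = −$58B − (−$16.68B) = -$41.32 billion.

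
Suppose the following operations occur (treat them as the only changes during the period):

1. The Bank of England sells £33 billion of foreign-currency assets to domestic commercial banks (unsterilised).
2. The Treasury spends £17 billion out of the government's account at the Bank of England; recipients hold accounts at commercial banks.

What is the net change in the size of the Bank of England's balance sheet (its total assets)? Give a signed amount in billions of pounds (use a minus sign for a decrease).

Bank of England balance sheet:
  Assets:      Foreign assets −£33B
  Liabilities: Bank reserves −£16B, Government deposits −£17B
Change in total Bank of England assets = -£33 billion.

-£33 billion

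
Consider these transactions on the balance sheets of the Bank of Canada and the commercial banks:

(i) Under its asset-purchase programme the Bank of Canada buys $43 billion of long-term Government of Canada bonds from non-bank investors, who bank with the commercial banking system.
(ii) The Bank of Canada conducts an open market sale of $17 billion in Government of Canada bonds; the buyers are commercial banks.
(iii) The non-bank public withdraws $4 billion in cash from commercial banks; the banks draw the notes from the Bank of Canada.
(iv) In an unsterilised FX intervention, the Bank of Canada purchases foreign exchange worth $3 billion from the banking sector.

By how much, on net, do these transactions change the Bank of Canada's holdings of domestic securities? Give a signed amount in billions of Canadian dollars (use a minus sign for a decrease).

Bank of Canada balance sheet:
  Assets:      Securities +$26B, Foreign assets +$3B
  Liabilities: Bank reserves +$25B, Currency in circulation +$4B
Commercial banking system:
  Assets:      Reserves at CB +$25B, Securities +$17B, Foreign assets −$3B
  Liabilities: Checkable deposits +$39B
So the change in the Bank of Canada's holdings of domestic securities is +$26 billion.

+$26 billion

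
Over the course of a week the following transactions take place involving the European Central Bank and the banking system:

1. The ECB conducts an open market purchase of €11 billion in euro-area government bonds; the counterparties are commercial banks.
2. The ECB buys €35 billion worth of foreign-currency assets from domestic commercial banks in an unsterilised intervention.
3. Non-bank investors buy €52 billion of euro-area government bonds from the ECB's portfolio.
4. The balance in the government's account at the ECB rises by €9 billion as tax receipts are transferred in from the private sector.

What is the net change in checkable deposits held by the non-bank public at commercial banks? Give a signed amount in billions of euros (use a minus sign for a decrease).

ECB balance sheet:
  Assets:      Securities −€41B, Foreign assets +€35B
  Liabilities: Bank reserves −€15B, Government deposits +€9B
Commercial banking system:
  Assets:      Reserves at CB −€15B, Securities −€11B, Foreign assets −€35B
  Liabilities: Checkable deposits −€61B
So the change in checkable deposits held by the non-bank public at commercial banks is -€61 billion.

-€61 billion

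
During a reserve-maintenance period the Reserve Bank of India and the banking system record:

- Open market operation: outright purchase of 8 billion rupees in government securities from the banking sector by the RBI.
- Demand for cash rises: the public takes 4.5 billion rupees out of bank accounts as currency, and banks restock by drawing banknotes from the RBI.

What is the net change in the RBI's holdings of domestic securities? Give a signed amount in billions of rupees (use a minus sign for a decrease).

+8 billion

RBI balance sheet:
  Assets:      Securities +8B
  Liabilities: Bank reserves +3.5B, Currency in circulation +4.5B
Commercial banking system:
  Assets:      Reserves at CB +3.5B, Securities −8B
  Liabilities: Checkable deposits −4.5B
So the change in the RBI's holdings of domestic securities is +8 billion.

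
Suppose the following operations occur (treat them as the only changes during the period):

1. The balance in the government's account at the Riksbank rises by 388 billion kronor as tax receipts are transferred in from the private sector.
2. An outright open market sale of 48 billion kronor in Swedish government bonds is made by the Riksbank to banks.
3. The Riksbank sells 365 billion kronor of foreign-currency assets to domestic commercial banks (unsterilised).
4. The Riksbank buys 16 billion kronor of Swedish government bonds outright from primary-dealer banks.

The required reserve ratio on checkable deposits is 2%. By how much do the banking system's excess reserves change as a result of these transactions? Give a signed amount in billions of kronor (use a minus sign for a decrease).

Government account inflow 388 billion kronor: reserves −388B, deposits −388B.
OMO sale (to banks) 48 billion kronor: reserves −48B, deposits 0.
FX sale 365 billion kronor: reserves −365B, deposits 0.
OMO purchase (from banks) 16 billion kronor: reserves +16B, deposits 0.
Totals: Δreserves = −785B, Δdeposits = −388B.
Δrequired reserves = 2% × −388B = −7.76B.
Δexcess reserves = Δreserves − Δrequired = −785B − (−7.76B) = -777.24 billion.

-777.24 billion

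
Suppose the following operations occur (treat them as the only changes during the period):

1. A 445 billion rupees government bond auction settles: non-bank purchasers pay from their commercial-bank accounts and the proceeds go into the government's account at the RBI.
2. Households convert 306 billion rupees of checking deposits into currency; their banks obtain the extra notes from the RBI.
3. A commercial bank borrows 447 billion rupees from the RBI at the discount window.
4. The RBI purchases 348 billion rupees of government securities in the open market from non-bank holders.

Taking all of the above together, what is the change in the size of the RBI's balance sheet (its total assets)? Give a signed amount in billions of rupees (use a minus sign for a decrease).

RBI balance sheet:
  Assets:      Securities +348B, Loans to banks +447B
  Liabilities: Bank reserves +44B, Currency in circulation +306B, Government deposits +445B
Commercial banking system:
  Assets:      Reserves at CB +44B
  Liabilities: Checkable deposits −403B, Borrowings from CB +447B
Change in total RBI assets = +795 billion.

+795 billion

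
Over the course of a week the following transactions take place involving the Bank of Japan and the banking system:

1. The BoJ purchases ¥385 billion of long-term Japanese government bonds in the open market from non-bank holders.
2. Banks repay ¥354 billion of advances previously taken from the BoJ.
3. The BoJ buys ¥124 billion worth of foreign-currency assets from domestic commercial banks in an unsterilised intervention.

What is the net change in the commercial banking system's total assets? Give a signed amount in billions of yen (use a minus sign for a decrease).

+¥31 billion

Asset purchase (from non-banks) ¥385 billion: bank balance sheets expand → +¥385B.
Discount-window repayment ¥354 billion: bank balance sheets shrink → −¥354B.
FX purchase ¥124 billion: just an asset swap on bank balance sheets → 0.
Net: 385 − 354 + 0 = +¥31 billion.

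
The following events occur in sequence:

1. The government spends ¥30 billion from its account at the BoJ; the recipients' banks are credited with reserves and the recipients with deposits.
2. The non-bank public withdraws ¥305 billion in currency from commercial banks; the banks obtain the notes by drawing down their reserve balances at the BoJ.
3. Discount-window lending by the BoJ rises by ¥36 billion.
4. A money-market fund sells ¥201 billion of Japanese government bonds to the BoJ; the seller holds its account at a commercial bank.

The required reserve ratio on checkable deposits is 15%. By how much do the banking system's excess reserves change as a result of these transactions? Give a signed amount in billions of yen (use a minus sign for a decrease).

Government spending ¥30 billion: reserves +¥30B, deposits +¥30B.
Currency withdrawal ¥305 billion: reserves −¥305B, deposits −¥305B.
Discount-window loan ¥36 billion: reserves +¥36B, deposits 0.
Asset purchase (from non-banks) ¥201 billion: reserves +¥201B, deposits +¥201B.
Totals: Δreserves = −¥38B, Δdeposits = −¥74B.
Δrequired reserves = 15% × −¥74B = −¥11.1B.
Δexcess reserves = Δreserves − Δrequired = −¥38B − (−¥11.1B) = -¥26.9 billion.

-¥26.9 billion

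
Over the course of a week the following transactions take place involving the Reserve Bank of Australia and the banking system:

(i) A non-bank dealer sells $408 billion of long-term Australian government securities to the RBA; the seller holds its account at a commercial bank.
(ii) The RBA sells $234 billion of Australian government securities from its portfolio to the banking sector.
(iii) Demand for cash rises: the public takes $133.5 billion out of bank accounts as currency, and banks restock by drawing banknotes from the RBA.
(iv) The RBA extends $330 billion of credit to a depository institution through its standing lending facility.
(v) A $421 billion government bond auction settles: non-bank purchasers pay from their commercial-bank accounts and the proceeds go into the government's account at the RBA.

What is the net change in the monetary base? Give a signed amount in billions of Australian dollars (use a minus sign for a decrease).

Asset purchase (from non-banks) $408 billion: RBA balance sheet expands → +$408B.
OMO sale (to banks) $234 billion: RBA balance sheet contracts → −$234B.
Currency withdrawal $133.5 billion: just a shift between currency and reserves — both are base money → 0.
Discount-window loan $330 billion: RBA balance sheet expands → +$330B.
Government account inflow $421 billion: reserves shift to a non-base liability → −$421B.
Net: 408 − 234 + 0 + 330 − 421 = +$83 billion.

+$83 billion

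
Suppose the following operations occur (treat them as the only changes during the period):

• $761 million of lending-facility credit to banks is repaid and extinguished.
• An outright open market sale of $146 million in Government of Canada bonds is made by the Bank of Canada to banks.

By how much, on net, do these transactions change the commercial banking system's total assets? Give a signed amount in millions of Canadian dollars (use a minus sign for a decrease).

Bank of Canada balance sheet:
  Assets:      Securities −$146M, Loans to banks −$761M
  Liabilities: Bank reserves −$907M
Commercial banking system:
  Assets:      Reserves at CB −$907M, Securities +$146M
  Liabilities: Borrowings from CB −$761M
Change in total bank assets = -$761 million.

-$761 million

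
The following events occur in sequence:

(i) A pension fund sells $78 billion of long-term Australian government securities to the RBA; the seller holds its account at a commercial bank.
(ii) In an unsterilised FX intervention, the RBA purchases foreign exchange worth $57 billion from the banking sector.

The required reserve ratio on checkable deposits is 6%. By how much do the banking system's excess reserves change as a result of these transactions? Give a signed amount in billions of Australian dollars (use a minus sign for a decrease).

+$130.32 billion

Asset purchase (from non-banks) $78 billion: reserves +$78B, deposits +$78B.
FX purchase $57 billion: reserves +$57B, deposits 0.
Totals: Δreserves = +$135B, Δdeposits = +$78B.
Δrequired reserves = 6% × +$78B = +$4.68B.
Δexcess reserves = Δreserves − Δrequired = +$135B − (+$4.68B) = +$130.32 billion.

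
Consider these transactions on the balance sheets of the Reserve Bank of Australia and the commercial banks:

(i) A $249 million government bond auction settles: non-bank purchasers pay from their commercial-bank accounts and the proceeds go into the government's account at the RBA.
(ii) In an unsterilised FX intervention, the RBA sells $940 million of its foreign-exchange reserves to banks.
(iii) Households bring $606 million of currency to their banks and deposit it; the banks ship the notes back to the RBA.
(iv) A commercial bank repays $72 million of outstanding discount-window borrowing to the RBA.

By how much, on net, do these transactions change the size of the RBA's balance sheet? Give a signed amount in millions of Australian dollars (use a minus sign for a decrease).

-$1012 million

RBA balance sheet:
  Assets:      Loans to banks −$72M, Foreign assets −$940M
  Liabilities: Bank reserves −$655M, Currency in circulation −$606M, Government deposits +$249M
Commercial banking system:
  Assets:      Reserves at CB −$655M, Foreign assets +$940M
  Liabilities: Checkable deposits +$357M, Borrowings from CB −$72M
Change in total RBA assets = -$1012 million.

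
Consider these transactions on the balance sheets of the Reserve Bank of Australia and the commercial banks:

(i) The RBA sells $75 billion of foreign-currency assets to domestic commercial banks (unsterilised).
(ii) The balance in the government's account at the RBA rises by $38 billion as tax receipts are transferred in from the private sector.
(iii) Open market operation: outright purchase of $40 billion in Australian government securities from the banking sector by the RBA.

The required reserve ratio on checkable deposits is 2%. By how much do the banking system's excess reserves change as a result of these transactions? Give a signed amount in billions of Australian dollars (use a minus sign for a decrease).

-$72.24 billion

FX sale $75 billion: reserves −$75B, deposits 0.
Government account inflow $38 billion: reserves −$38B, deposits −$38B.
OMO purchase (from banks) $40 billion: reserves +$40B, deposits 0.
Totals: Δreserves = −$73B, Δdeposits = −$38B.
Δrequired reserves = 2% × −$38B = −$0.76B.
Δexcess reserves = Δreserves − Δrequired = −$73B − (−$0.76B) = -$72.24 billion.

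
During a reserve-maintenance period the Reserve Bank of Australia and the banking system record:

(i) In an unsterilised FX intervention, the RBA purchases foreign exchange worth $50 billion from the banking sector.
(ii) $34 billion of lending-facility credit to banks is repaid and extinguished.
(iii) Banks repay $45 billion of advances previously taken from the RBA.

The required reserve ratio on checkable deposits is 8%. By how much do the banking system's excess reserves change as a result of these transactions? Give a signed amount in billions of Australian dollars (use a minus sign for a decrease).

-$29 billion

FX purchase $50 billion: reserves +$50B, deposits 0.
Discount-window repayment $34 billion: reserves −$34B, deposits 0.
Discount-window repayment $45 billion: reserves −$45B, deposits 0.
Totals: Δreserves = −$29B, Δdeposits = 0.
Δrequired reserves = 8% × 0 = 0.
Δexcess reserves = Δreserves − Δrequired = −$29B − (0) = -$29 billion.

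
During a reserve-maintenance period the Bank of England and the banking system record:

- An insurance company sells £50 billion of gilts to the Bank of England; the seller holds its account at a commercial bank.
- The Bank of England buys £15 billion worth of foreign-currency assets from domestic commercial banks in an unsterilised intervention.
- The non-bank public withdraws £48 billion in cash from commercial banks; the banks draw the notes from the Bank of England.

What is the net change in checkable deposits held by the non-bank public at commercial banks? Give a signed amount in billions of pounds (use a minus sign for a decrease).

Bank of England balance sheet:
  Assets:      Securities +£50B, Foreign assets +£15B
  Liabilities: Bank reserves +£17B, Currency in circulation +£48B
Commercial banking system:
  Assets:      Reserves at CB +£17B, Foreign assets −£15B
  Liabilities: Checkable deposits +£2B
So the change in checkable deposits held by the non-bank public at commercial banks is +£2 billion.

+£2 billion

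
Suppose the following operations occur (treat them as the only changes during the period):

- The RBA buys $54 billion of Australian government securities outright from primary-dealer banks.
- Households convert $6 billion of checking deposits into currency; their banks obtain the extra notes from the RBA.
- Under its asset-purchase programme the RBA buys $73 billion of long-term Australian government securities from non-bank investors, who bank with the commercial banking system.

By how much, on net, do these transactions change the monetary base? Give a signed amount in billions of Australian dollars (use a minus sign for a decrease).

RBA balance sheet:
  Assets:      Securities +$127B
  Liabilities: Bank reserves +$121B, Currency in circulation +$6B
Commercial banking system:
  Assets:      Reserves at CB +$121B, Securities −$54B
  Liabilities: Checkable deposits +$67B
Monetary base = currency + reserves: +$6B + (+$121B) = +$127 billion.

+$127 billion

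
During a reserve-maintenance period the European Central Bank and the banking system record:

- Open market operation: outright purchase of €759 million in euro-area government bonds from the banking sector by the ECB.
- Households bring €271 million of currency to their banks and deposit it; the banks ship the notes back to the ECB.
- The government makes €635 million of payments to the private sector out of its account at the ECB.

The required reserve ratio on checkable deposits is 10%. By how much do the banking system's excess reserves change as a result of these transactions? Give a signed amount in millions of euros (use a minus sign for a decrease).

OMO purchase (from banks) €759 million: reserves +€759M, deposits 0.
Currency deposit €271 million: reserves +€271M, deposits +€271M.
Government spending €635 million: reserves +€635M, deposits +€635M.
Totals: Δreserves = +€1665M, Δdeposits = +€906M.
Δrequired reserves = 10% × +€906M = +€90.6M.
Δexcess reserves = Δreserves − Δrequired = +€1665M − (+€90.6M) = +€1574.4 million.

+€1574.4 million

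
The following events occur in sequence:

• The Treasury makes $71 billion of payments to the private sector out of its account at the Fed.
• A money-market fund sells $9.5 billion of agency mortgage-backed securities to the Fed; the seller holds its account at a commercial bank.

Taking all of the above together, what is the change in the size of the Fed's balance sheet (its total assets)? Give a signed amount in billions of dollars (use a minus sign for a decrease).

Government spending $71 billion: only the composition of liabilities changes → 0.
Asset purchase (from non-banks) $9.5 billion: a Fed asset is acquired → +$9.5B.
Net: 0 + 9.5 = +$9.5 billion.

+$9.5 billion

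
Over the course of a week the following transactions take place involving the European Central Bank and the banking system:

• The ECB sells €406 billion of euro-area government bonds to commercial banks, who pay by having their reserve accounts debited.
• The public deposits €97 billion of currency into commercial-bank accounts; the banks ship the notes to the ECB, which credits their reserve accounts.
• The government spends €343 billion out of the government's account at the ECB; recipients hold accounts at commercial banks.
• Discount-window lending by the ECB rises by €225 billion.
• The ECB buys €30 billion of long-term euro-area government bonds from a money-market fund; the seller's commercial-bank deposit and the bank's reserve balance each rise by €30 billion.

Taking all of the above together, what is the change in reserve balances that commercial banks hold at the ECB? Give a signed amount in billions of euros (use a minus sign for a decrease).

+€289 billion

ECB balance sheet:
  Assets:      Securities −€376B, Loans to banks +€225B
  Liabilities: Bank reserves +€289B, Currency in circulation −€97B, Government deposits −€343B
So the change in reserve balances that commercial banks hold at the ECB is +€289 billion.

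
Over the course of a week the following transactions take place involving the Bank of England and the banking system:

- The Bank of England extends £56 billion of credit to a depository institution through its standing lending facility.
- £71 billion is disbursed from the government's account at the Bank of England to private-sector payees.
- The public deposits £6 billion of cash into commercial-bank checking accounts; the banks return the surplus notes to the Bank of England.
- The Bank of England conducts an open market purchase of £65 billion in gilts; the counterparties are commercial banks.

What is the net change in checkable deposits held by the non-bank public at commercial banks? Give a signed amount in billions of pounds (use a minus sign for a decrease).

Bank of England balance sheet:
  Assets:      Securities +£65B, Loans to banks +£56B
  Liabilities: Bank reserves +£198B, Currency in circulation −£6B, Government deposits −£71B
Commercial banking system:
  Assets:      Reserves at CB +£198B, Securities −£65B
  Liabilities: Checkable deposits +£77B, Borrowings from CB +£56B
So the change in checkable deposits held by the non-bank public at commercial banks is +£77 billion.

+£77 billion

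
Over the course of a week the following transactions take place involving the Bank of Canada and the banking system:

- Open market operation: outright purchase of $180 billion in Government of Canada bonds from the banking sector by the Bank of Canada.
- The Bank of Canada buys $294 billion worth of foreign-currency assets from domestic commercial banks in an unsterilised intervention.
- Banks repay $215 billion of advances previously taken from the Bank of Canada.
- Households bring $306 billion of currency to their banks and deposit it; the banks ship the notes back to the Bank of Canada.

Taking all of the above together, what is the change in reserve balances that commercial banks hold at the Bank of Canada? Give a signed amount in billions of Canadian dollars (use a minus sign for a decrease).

Bank of Canada balance sheet:
  Assets:      Securities +$180B, Loans to banks −$215B, Foreign assets +$294B
  Liabilities: Bank reserves +$565B, Currency in circulation −$306B
So the change in reserve balances that commercial banks hold at the Bank of Canada is +$565 billion.

+$565 billion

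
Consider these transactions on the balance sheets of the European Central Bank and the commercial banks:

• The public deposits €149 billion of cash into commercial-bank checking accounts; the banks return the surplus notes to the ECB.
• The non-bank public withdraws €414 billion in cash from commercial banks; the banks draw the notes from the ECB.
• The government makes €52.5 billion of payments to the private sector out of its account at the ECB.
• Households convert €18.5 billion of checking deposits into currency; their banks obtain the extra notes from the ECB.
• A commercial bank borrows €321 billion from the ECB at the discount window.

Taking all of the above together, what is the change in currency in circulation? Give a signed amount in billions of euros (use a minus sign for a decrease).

+€283.5 billion

ECB balance sheet:
  Assets:      Loans to banks +€321B
  Liabilities: Bank reserves +€90B, Currency in circulation +€283.5B, Government deposits −€52.5B
Commercial banking system:
  Assets:      Reserves at CB +€90B
  Liabilities: Checkable deposits −€231B, Borrowings from CB +€321B
So the change in currency in circulation is +€283.5 billion.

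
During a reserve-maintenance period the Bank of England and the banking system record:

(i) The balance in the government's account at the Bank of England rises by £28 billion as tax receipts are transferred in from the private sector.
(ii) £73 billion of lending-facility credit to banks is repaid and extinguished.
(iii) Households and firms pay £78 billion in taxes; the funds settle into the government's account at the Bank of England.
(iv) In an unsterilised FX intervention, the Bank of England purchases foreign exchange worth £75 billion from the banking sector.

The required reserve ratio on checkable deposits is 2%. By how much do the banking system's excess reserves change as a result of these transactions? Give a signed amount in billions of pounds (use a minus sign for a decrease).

Government account inflow £28 billion: reserves −£28B, deposits −£28B.
Discount-window repayment £73 billion: reserves −£73B, deposits 0.
Government account inflow £78 billion: reserves −£78B, deposits −£78B.
FX purchase £75 billion: reserves +£75B, deposits 0.
Totals: Δreserves = −£104B, Δdeposits = −£106B.
Δrequired reserves = 2% × −£106B = −£2.12B.
Δexcess reserves = Δreserves − Δrequired = −£104B − (−£2.12B) = -£101.88 billion.

-£101.88 billion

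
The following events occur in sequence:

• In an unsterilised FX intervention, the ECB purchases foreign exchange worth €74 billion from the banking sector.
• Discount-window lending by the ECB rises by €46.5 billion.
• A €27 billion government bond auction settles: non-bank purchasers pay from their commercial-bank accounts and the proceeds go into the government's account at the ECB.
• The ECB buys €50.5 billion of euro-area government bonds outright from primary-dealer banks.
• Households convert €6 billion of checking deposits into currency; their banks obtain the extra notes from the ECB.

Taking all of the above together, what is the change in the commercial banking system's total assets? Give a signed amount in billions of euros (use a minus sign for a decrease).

FX purchase €74 billion: just an asset swap on bank balance sheets → 0.
Discount-window loan €46.5 billion: bank balance sheets expand → +€46.5B.
Government account inflow €27 billion: bank balance sheets shrink → −€27B.
OMO purchase (from banks) €50.5 billion: just an asset swap on bank balance sheets → 0.
Currency withdrawal €6 billion: bank balance sheets shrink → −€6B.
Net: 0 + 46.5 − 27 + 0 − 6 = +€13.5 billion.

+€13.5 billion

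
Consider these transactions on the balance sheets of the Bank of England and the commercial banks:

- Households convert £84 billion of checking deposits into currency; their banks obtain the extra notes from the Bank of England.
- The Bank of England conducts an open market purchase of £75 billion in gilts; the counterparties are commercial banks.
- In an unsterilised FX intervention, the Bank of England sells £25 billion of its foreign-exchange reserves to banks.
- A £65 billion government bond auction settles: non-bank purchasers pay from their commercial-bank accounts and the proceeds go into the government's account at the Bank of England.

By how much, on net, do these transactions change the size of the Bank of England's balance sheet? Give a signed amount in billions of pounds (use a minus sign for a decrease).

Currency withdrawal £84 billion: only the composition of liabilities changes → 0.
OMO purchase (from banks) £75 billion: a Bank of England asset is acquired → +£75B.
FX sale £25 billion: a Bank of England asset is shed → −£25B.
Government account inflow £65 billion: only the composition of liabilities changes → 0.
Net: 0 + 75 − 25 + 0 = +£50 billion.

+£50 billion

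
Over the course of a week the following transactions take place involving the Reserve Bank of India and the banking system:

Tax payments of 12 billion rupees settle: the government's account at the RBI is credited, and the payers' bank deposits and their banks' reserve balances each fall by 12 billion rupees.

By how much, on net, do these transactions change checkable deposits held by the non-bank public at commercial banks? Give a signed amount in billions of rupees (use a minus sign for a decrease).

-12 billion

Government account inflow 12 billion rupees: non-bank counterparties' bank balances fall → −12B.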